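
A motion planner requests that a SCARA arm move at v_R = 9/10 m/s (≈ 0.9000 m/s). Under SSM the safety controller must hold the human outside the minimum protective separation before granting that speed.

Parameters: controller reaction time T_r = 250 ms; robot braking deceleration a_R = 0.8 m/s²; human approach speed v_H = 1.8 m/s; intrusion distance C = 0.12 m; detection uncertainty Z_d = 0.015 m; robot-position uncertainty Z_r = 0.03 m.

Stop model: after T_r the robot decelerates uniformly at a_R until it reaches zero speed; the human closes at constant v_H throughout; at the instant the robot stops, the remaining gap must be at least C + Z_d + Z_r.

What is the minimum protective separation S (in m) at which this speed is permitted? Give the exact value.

T_s = v_R/a_R = (9/10)/(4/5) = 1.1250 s
robot in T_r: 0.9000·0.2500 = 0.2250 m
robot under decel: 0.9000²/(2·0.8000) = 0.5062 m
human over T_r+T_s: 1.8000·(0.2500+1.1250) = 2.4750 m
residual clearance needed = 0.1200+0.0150+0.0300 = 0.1650 m
S_min ≈ 0.2250+0.5062+2.4750+0.1650  ⇒  S_min = 2697/800 m

S_min = 2697/800 m = 3.3712 m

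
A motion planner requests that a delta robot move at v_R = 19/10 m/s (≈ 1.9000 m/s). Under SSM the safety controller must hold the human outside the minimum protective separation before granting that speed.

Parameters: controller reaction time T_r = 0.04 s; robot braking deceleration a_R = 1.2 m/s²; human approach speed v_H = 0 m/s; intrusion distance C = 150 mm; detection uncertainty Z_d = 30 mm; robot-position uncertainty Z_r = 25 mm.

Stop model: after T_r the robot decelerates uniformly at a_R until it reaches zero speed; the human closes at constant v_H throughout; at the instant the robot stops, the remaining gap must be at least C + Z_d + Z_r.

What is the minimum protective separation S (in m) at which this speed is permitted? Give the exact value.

T_s = v_R/a_R = (19/10)/(6/5) = 1.5833 s
robot covers v_R·T_r = 1.9000·0.0400 = 0.0760 m before braking
braking distance = 1.9000²/(2·1.2000) = 1.5042 m
human closes 0.0000·1.6233 = 0.0000 m
residual clearance needed = 0.1500+0.0300+0.0250 = 0.2050 m
S_min ≈ 0.0760+1.5042+0.0000+0.2050  ⇒  S_min = 10711/6000 m

S_min = 10711/6000 m = 1.7852 m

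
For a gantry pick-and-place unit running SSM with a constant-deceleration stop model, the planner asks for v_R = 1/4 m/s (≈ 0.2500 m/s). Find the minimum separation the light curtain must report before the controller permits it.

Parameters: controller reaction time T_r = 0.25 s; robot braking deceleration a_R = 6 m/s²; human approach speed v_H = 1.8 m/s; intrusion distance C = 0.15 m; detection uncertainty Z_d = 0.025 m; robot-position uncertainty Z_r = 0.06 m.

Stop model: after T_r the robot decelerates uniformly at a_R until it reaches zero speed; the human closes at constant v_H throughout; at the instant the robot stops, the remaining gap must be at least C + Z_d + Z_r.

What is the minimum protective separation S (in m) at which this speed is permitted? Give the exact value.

T_s = v_R/a_R = (1/4)/6 = 0.0417 s
robot covers v_R·T_r = 0.2500·0.2500 = 0.0625 m before braking
braking distance = 0.2500²/(2·6.0000) = 0.0052 m
person approaches 1.8000·(0.2500+0.0417) = 0.5250 m
C+Z_d+Z_r = 0.1500+0.0250+0.0600 = 0.2350 m
S_min ≈ 0.0625+0.0052+0.5250+0.2350  ⇒  S_min = 3973/4800 m

S_min = 3973/4800 m = 0.8277 m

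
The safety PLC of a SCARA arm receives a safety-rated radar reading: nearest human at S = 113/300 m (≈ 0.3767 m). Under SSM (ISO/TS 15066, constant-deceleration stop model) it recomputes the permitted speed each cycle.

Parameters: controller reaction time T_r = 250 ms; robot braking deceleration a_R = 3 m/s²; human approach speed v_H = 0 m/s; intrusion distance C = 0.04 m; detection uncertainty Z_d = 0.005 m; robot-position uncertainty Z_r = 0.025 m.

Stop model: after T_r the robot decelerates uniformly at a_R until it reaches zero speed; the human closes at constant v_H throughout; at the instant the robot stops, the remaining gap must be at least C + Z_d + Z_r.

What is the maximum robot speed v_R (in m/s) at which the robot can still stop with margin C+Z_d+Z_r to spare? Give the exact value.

v_R_max = 4/5 m/s = 0.8000 m/s

collect terms ⇒ (1/6)·v_R² + (1/4)·v_R + (-23/75) = 0
  disc = (1/4)² − 4·(1/6)·(-23/75) = 961/3600 ; √disc = 31/60
  v_R = (−(1/4) + 31/60) / (2·(1/6)) = 4/5 m/s
check:
braking lasts T_s = (4/5)/3 = 0.2667 s
robot in T_r: 0.8000·0.2500 = 0.2000 m
robot covers 0.8000·0.2667 − ½·3.0000·0.2667² = 0.1067 m while stopping
human over T_r+T_s: 0.0000·(0.2500+0.2667) = 0.0000 m
margins: 0.0400+0.0050+0.0250 = 0.0700 m
sum ≈ 0.2000+0.1067+0.0000+0.0700 ≈ 0.3767 m = S ✓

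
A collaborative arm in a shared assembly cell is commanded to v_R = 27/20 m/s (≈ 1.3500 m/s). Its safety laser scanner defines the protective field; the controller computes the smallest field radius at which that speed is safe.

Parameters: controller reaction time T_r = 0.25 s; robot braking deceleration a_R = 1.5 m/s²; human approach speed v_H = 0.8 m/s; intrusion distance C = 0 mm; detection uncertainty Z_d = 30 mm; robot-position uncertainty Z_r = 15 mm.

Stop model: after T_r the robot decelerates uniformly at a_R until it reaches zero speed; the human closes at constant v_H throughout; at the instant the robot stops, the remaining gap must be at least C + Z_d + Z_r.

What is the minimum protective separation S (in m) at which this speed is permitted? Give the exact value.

S_min = 191/100 m = 1.9100 m

stop time T_s = (27/20)/(3/2) = 0.9000 s
robot in T_r: 1.3500·0.2500 = 0.3375 m
robot covers 1.3500·0.9000 − ½·1.5000·0.9000² = 0.6075 m while stopping
human closes 0.8000·1.1500 = 0.9200 m
residual clearance needed = 0.0000+0.0300+0.0150 = 0.0450 m
S_min ≈ 0.3375+0.6075+0.9200+0.0450  ⇒  S_min = 191/100 m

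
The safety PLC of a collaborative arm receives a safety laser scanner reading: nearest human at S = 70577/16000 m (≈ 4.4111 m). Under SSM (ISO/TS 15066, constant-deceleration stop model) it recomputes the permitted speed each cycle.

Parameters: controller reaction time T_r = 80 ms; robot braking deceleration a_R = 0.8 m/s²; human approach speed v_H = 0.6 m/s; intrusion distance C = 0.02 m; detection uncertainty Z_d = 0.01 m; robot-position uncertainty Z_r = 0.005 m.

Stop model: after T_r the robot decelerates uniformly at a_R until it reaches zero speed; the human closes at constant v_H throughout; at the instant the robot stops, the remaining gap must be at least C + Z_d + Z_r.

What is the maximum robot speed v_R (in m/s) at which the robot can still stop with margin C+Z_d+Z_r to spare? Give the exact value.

v_R_max = 41/20 m/s = 2.0500 m/s

quadratic (5/8)·v² + (83/100)·v + (-69249/16000) = 0
  disc = (83/100)² − 4·(5/8)·(-69249/16000) = 1841449/160000 ; √disc = 1357/400
  v_R = (−(83/100) + 1357/400) / (2·(5/8)) = 41/20 m/s
check:
T_s = v_R/a_R = (41/20)/(4/5) = 2.5625 s
reaction-phase robot travel = 2.0500·0.0800 = 0.1640 m
robot under decel: 2.0500²/(2·0.8000) = 2.6266 m
person approaches 0.6000·(0.0800+2.5625) = 1.5855 m
C+Z_d+Z_r = 0.0200+0.0100+0.0050 = 0.0350 m
sum ≈ 0.1640+2.6266+1.5855+0.0350 ≈ 4.4111 m = S ✓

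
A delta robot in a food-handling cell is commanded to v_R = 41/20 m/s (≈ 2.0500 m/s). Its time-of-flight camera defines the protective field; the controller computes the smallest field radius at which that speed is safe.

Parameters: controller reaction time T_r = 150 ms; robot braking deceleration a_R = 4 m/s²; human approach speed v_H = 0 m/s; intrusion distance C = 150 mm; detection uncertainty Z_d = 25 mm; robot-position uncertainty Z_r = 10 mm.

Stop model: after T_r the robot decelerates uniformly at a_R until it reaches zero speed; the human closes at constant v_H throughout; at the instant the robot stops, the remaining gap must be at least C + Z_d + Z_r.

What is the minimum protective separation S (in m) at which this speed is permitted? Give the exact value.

S_min = 3257/3200 m = 1.0178 m

braking lasts T_s = (41/20)/4 = 0.5125 s
robot covers v_R·T_r = 2.0500·0.1500 = 0.3075 m before braking
robot under decel: 2.0500²/(2·4.0000) = 0.5253 m
person approaches 0.0000·(0.1500+0.5125) = 0.0000 m
residual clearance needed = 0.1500+0.0250+0.0100 = 0.1850 m
S_min ≈ 0.3075+0.5253+0.0000+0.1850  ⇒  S_min = 3257/3200 m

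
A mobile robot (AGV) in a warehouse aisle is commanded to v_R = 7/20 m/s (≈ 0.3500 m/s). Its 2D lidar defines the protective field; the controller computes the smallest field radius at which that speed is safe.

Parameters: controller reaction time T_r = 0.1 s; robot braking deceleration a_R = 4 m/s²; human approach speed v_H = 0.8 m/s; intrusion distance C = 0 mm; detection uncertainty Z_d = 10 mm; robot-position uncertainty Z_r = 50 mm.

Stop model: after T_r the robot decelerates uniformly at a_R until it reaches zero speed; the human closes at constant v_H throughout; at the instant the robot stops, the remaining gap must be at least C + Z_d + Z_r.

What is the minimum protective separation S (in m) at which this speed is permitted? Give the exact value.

S_min = 833/3200 m = 0.2603 m

T_s = v_R/a_R = (7/20)/4 = 0.0875 s
reaction-phase robot travel = 0.3500·0.1000 = 0.0350 m
robot covers 0.3500·0.0875 − ½·4.0000·0.0875² = 0.0153 m while stopping
human over T_r+T_s: 0.8000·(0.1000+0.0875) = 0.1500 m
C+Z_d+Z_r = 0.0000+0.0100+0.0500 = 0.0600 m
S_min ≈ 0.0350+0.0153+0.1500+0.0600  ⇒  S_min = 833/3200 m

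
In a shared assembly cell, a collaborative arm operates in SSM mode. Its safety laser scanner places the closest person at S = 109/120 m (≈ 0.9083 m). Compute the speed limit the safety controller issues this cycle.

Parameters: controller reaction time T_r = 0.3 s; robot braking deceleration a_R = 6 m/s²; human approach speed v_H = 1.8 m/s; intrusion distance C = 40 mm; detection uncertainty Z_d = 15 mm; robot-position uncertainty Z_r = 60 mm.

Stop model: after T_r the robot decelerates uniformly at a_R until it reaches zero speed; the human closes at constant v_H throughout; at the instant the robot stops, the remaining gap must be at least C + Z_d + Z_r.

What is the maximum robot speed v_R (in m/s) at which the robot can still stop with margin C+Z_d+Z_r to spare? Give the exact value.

quadratic (1/12)·v² + (3/5)·v + (-19/75) = 0
  disc = (3/5)² − 4·(1/12)·(-19/75) = 4/9 ; √disc = 2/3
  v_R = (−(3/5) + 2/3) / (2·(1/12)) = 2/5 m/s
check:
braking lasts T_s = (2/5)/6 = 0.0667 s
reaction-phase robot travel = 0.4000·0.3000 = 0.1200 m
robot covers 0.4000·0.0667 − ½·6.0000·0.0667² = 0.0133 m while stopping
human closes 1.8000·0.3667 = 0.6600 m
residual clearance needed = 0.0400+0.0150+0.0600 = 0.1150 m
sum ≈ 0.1200+0.0133+0.6600+0.1150 ≈ 0.9083 m = S ✓

v_R_max = 2/5 m/s = 0.4000 m/s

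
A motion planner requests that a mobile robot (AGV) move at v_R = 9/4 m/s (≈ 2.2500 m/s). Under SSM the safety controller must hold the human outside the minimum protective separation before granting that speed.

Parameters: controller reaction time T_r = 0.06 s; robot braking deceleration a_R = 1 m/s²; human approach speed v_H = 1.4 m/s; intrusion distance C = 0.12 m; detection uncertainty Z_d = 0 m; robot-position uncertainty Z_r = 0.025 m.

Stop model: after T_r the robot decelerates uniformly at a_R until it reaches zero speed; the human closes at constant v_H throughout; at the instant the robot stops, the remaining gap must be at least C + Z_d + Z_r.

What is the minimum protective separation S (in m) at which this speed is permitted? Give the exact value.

braking lasts T_s = (9/4)/1 = 2.2500 s
robot in T_r: 2.2500·0.0600 = 0.1350 m
robot covers 2.2500·2.2500 − ½·1.0000·2.2500² = 2.5312 m while stopping
human closes 1.4000·2.3100 = 3.2340 m
C+Z_d+Z_r = 0.1200+0.0000+0.0250 = 0.1450 m
S_min ≈ 0.1350+2.5312+3.2340+0.1450  ⇒  S_min = 24181/4000 m

S_min = 24181/4000 m = 6.0453 m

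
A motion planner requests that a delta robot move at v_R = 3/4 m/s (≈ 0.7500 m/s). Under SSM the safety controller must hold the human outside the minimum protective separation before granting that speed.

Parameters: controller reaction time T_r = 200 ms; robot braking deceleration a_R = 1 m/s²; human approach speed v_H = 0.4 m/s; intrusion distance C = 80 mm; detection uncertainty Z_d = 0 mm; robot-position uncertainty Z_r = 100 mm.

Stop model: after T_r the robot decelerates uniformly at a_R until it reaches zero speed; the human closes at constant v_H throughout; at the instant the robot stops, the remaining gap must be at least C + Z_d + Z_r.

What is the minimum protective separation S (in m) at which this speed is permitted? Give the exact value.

T_s = v_R/a_R = (3/4)/1 = 0.7500 s
robot in T_r: 0.7500·0.2000 = 0.1500 m
braking distance = 0.7500²/(2·1.0000) = 0.2812 m
human over T_r+T_s: 0.4000·(0.2000+0.7500) = 0.3800 m
residual clearance needed = 0.0800+0.0000+0.1000 = 0.1800 m
S_min ≈ 0.1500+0.2812+0.3800+0.1800  ⇒  S_min = 793/800 m

S_min = 793/800 m = 0.9912 m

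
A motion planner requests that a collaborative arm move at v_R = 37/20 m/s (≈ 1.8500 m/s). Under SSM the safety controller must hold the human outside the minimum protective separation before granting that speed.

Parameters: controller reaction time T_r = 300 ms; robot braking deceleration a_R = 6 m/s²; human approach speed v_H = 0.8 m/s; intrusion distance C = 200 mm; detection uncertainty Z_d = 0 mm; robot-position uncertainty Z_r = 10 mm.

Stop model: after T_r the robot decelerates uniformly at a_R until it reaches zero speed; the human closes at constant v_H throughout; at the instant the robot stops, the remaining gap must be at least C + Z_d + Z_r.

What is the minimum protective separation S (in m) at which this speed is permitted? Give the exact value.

S_min = 2459/1600 m = 1.5369 m

braking lasts T_s = (37/20)/6 = 0.3083 s
robot covers v_R·T_r = 1.8500·0.3000 = 0.5550 m before braking
braking distance = 1.8500²/(2·6.0000) = 0.2852 m
human closes 0.8000·0.6083 = 0.4867 m
residual clearance needed = 0.2000+0.0000+0.0100 = 0.2100 m
S_min ≈ 0.5550+0.2852+0.4867+0.2100  ⇒  S_min = 2459/1600 m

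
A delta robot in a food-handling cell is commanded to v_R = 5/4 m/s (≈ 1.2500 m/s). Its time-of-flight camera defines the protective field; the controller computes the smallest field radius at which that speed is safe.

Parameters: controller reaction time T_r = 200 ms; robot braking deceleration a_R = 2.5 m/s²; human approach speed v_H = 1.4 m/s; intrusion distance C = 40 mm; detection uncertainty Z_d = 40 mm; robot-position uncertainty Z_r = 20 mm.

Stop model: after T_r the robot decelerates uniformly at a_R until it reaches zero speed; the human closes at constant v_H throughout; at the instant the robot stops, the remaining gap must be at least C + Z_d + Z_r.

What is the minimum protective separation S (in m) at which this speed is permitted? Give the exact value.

S_min = 657/400 m = 1.6425 m

T_s = v_R/a_R = (5/4)/(5/2) = 0.5000 s
reaction-phase robot travel = 1.2500·0.2000 = 0.2500 m
robot covers 1.2500·0.5000 − ½·2.5000·0.5000² = 0.3125 m while stopping
person approaches 1.4000·(0.2000+0.5000) = 0.9800 m
margins: 0.0400+0.0400+0.0200 = 0.1000 m
S_min ≈ 0.2500+0.3125+0.9800+0.1000  ⇒  S_min = 657/400 m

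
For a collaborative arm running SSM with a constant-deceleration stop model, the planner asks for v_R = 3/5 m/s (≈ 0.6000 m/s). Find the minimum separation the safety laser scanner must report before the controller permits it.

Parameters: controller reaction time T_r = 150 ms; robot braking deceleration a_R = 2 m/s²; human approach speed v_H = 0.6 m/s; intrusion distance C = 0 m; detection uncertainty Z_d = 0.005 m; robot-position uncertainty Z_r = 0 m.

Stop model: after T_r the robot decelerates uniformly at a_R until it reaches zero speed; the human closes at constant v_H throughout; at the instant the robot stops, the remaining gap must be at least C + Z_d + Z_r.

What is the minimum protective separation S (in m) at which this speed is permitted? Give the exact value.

T_s = v_R/a_R = (3/5)/2 = 0.3000 s
robot covers v_R·T_r = 0.6000·0.1500 = 0.0900 m before braking
braking distance = 0.6000²/(2·2.0000) = 0.0900 m
person approaches 0.6000·(0.1500+0.3000) = 0.2700 m
margins: 0.0000+0.0050+0.0000 = 0.0050 m
S_min ≈ 0.0900+0.0900+0.2700+0.0050  ⇒  S_min = 91/200 m

S_min = 91/200 m = 0.4550 m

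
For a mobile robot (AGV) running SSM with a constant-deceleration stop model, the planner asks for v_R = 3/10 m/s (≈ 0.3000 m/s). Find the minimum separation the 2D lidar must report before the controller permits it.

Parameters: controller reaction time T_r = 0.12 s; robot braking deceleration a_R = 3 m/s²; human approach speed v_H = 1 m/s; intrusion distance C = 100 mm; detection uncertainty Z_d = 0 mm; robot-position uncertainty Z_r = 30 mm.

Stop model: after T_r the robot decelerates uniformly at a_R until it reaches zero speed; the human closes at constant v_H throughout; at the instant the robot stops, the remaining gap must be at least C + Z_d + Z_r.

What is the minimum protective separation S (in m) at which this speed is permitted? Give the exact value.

T_s = v_R/a_R = (3/10)/3 = 0.1000 s
robot covers v_R·T_r = 0.3000·0.1200 = 0.0360 m before braking
robot covers 0.3000·0.1000 − ½·3.0000·0.1000² = 0.0150 m while stopping
person approaches 1.0000·(0.1200+0.1000) = 0.2200 m
residual clearance needed = 0.1000+0.0000+0.0300 = 0.1300 m
S_min ≈ 0.0360+0.0150+0.2200+0.1300  ⇒  S_min = 401/1000 m

S_min = 401/1000 m = 0.4010 m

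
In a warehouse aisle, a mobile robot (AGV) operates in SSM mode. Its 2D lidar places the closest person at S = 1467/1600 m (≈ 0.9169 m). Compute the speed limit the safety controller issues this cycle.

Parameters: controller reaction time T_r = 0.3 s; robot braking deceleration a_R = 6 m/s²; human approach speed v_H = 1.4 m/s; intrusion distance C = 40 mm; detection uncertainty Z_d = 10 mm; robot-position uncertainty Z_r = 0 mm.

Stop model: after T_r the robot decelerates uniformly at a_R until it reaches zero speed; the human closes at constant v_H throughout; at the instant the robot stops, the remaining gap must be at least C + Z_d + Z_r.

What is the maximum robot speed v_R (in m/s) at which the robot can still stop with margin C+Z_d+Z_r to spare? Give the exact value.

v_R_max = 3/4 m/s = 0.7500 m/s

at the boundary: (1/12)·v² + (8/15)·v + (-143/320) = 0
  disc = (8/15)² − 4·(1/12)·(-143/320) = 6241/14400 ; √disc = 79/120
  v_R = (−(8/15) + 79/120) / (2·(1/12)) = 3/4 m/s
check:
braking lasts T_s = (3/4)/6 = 0.1250 s
robot in T_r: 0.7500·0.3000 = 0.2250 m
robot under decel: 0.7500²/(2·6.0000) = 0.0469 m
human closes 1.4000·0.4250 = 0.5950 m
residual clearance needed = 0.0400+0.0100+0.0000 = 0.0500 m
sum ≈ 0.2250+0.0469+0.5950+0.0500 ≈ 0.9169 m = S ✓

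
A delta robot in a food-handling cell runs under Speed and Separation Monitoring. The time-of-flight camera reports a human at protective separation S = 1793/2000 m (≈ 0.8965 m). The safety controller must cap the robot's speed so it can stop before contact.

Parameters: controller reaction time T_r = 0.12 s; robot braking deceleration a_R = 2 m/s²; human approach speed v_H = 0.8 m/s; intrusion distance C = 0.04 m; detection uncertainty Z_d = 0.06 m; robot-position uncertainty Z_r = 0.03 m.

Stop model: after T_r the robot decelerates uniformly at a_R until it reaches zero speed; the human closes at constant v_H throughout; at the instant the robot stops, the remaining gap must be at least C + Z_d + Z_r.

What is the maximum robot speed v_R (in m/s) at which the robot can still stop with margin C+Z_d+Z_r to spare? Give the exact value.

v_R_max = 9/10 m/s = 0.9000 m/s

collect terms ⇒ (1/4)·v_R² + (13/25)·v_R + (-1341/2000) = 0
  disc = (13/25)² − 4·(1/4)·(-1341/2000) = 9409/10000 ; √disc = 97/100
  v_R = (−(13/25) + 97/100) / (2·(1/4)) = 9/10 m/s
check:
stop time T_s = (9/10)/2 = 0.4500 s
robot covers v_R·T_r = 0.9000·0.1200 = 0.1080 m before braking
robot covers 0.9000·0.4500 − ½·2.0000·0.4500² = 0.2025 m while stopping
person approaches 0.8000·(0.1200+0.4500) = 0.4560 m
margins: 0.0400+0.0600+0.0300 = 0.1300 m
sum ≈ 0.1080+0.2025+0.4560+0.1300 ≈ 0.8965 m = S ✓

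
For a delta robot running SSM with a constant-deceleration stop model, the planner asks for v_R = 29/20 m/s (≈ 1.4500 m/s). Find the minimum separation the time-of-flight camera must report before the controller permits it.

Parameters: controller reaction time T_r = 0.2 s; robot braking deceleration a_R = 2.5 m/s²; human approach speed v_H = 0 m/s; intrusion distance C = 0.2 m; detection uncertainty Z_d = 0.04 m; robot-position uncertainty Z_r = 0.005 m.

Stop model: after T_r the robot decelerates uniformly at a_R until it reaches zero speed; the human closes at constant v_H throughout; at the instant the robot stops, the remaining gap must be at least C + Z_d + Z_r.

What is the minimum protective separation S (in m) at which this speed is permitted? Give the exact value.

stop time T_s = (29/20)/(5/2) = 0.5800 s
robot in T_r: 1.4500·0.2000 = 0.2900 m
robot under decel: 1.4500²/(2·2.5000) = 0.4205 m
human over T_r+T_s: 0.0000·(0.2000+0.5800) = 0.0000 m
C+Z_d+Z_r = 0.2000+0.0400+0.0050 = 0.2450 m
S_min ≈ 0.2900+0.4205+0.0000+0.2450  ⇒  S_min = 1911/2000 m

S_min = 1911/2000 m = 0.9555 m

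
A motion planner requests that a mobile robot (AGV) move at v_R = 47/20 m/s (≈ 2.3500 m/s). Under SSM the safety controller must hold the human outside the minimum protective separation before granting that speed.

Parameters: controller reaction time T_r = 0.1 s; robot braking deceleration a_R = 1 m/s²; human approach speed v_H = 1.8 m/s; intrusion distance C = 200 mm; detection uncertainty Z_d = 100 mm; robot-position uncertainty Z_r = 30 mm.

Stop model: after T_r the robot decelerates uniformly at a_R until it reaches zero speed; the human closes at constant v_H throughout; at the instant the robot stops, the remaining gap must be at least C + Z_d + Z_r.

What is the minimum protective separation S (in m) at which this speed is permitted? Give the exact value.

stop time T_s = (47/20)/1 = 2.3500 s
reaction-phase robot travel = 2.3500·0.1000 = 0.2350 m
braking distance = 2.3500²/(2·1.0000) = 2.7612 m
human over T_r+T_s: 1.8000·(0.1000+2.3500) = 4.4100 m
residual clearance needed = 0.2000+0.1000+0.0300 = 0.3300 m
S_min ≈ 0.2350+2.7612+4.4100+0.3300  ⇒  S_min = 6189/800 m

S_min = 6189/800 m = 7.7363 m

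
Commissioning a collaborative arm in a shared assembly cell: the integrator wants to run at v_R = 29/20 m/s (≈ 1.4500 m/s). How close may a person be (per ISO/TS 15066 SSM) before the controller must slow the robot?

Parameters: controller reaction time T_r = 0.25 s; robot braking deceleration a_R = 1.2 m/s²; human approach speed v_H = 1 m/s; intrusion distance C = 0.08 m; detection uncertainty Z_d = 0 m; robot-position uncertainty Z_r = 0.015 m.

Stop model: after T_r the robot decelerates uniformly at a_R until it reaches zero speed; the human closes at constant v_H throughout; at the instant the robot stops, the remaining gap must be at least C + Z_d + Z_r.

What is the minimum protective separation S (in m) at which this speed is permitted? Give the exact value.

braking lasts T_s = (29/20)/(6/5) = 1.2083 s
reaction-phase robot travel = 1.4500·0.2500 = 0.3625 m
robot under decel: 1.4500²/(2·1.2000) = 0.8760 m
human over T_r+T_s: 1.0000·(0.2500+1.2083) = 1.4583 m
C+Z_d+Z_r = 0.0800+0.0000+0.0150 = 0.0950 m
S_min ≈ 0.3625+0.8760+1.4583+0.0950  ⇒  S_min = 4467/1600 m

S_min = 4467/1600 m = 2.7919 m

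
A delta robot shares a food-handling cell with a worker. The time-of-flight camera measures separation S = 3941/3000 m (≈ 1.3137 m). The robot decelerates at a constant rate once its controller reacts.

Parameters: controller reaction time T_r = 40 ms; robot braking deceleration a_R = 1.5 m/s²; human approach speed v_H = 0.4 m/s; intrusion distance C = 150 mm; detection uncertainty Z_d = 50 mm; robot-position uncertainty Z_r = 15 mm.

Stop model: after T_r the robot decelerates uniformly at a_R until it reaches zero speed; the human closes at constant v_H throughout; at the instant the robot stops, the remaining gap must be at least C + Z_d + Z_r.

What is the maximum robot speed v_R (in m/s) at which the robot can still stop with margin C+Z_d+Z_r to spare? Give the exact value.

quadratic (1/3)·v² + (23/75)·v + (-406/375) = 0
  disc = (23/75)² − 4·(1/3)·(-406/375) = 961/625 ; √disc = 31/25
  v_R = (−(23/75) + 31/25) / (2·(1/3)) = 7/5 m/s
check:
braking lasts T_s = (7/5)/(3/2) = 0.9333 s
robot in T_r: 1.4000·0.0400 = 0.0560 m
braking distance = 1.4000²/(2·1.5000) = 0.6533 m
person approaches 0.4000·(0.0400+0.9333) = 0.3893 m
residual clearance needed = 0.1500+0.0500+0.0150 = 0.2150 m
sum ≈ 0.0560+0.6533+0.3893+0.2150 ≈ 1.3137 m = S ✓

v_R_max = 7/5 m/s = 1.4000 m/s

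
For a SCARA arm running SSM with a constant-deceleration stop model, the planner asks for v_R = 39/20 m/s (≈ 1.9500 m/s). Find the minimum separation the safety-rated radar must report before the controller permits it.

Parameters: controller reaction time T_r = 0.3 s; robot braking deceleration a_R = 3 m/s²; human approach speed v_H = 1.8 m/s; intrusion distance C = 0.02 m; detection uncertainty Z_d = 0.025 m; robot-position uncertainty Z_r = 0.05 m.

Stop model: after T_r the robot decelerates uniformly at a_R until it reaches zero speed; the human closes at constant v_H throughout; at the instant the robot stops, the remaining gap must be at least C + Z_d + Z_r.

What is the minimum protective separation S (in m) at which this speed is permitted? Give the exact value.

stop time T_s = (39/20)/3 = 0.6500 s
reaction-phase robot travel = 1.9500·0.3000 = 0.5850 m
braking distance = 1.9500²/(2·3.0000) = 0.6338 m
human closes 1.8000·0.9500 = 1.7100 m
margins: 0.0200+0.0250+0.0500 = 0.0950 m
S_min ≈ 0.5850+0.6338+1.7100+0.0950  ⇒  S_min = 2419/800 m

S_min = 2419/800 m = 3.0238 m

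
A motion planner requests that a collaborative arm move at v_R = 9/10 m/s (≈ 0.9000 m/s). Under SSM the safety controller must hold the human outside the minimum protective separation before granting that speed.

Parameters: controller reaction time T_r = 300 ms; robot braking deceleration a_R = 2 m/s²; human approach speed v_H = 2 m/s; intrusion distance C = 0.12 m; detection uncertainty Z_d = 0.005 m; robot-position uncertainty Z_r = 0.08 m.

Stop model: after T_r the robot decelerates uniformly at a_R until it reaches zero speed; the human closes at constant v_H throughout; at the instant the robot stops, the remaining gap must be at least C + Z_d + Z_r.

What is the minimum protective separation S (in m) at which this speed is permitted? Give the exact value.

S_min = 871/400 m = 2.1775 m

braking lasts T_s = (9/10)/2 = 0.4500 s
robot covers v_R·T_r = 0.9000·0.3000 = 0.2700 m before braking
robot covers 0.9000·0.4500 − ½·2.0000·0.4500² = 0.2025 m while stopping
person approaches 2.0000·(0.3000+0.4500) = 1.5000 m
residual clearance needed = 0.1200+0.0050+0.0800 = 0.2050 m
S_min ≈ 0.2700+0.2025+1.5000+0.2050  ⇒  S_min = 871/400 m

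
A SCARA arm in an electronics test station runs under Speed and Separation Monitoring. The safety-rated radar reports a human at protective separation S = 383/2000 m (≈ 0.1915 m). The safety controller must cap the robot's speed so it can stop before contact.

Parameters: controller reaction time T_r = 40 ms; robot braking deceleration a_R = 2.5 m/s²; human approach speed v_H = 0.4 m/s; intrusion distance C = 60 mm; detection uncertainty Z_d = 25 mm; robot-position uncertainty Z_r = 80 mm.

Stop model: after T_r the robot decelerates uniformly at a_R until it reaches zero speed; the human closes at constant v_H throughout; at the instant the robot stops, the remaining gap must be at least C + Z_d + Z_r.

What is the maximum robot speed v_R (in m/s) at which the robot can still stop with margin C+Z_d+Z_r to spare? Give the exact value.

collect terms ⇒ (1/5)·v_R² + (1/5)·v_R + (-21/2000) = 0
  disc = (1/5)² − 4·(1/5)·(-21/2000) = 121/2500 ; √disc = 11/50
  v_R = (−(1/5) + 11/50) / (2·(1/5)) = 1/20 m/s
check:
T_s = v_R/a_R = (1/20)/(5/2) = 0.0200 s
robot covers v_R·T_r = 0.0500·0.0400 = 0.0020 m before braking
robot covers 0.0500·0.0200 − ½·2.5000·0.0200² = 0.0005 m while stopping
human closes 0.4000·0.0600 = 0.0240 m
C+Z_d+Z_r = 0.0600+0.0250+0.0800 = 0.1650 m
sum ≈ 0.0020+0.0005+0.0240+0.1650 ≈ 0.1915 m = S ✓

v_R_max = 1/20 m/s = 0.0500 m/s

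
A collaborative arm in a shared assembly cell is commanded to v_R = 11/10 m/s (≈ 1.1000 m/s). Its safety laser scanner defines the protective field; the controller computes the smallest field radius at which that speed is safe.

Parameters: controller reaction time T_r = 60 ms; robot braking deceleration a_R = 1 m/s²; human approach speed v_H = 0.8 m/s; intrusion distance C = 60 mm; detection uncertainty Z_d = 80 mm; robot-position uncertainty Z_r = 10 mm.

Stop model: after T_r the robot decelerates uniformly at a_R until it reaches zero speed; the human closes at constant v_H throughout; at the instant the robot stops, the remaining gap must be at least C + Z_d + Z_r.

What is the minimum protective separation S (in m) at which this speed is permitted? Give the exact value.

braking lasts T_s = (11/10)/1 = 1.1000 s
robot covers v_R·T_r = 1.1000·0.0600 = 0.0660 m before braking
braking distance = 1.1000²/(2·1.0000) = 0.6050 m
human over T_r+T_s: 0.8000·(0.0600+1.1000) = 0.9280 m
C+Z_d+Z_r = 0.0600+0.0800+0.0100 = 0.1500 m
S_min ≈ 0.0660+0.6050+0.9280+0.1500  ⇒  S_min = 1749/1000 m

S_min = 1749/1000 m = 1.7490 m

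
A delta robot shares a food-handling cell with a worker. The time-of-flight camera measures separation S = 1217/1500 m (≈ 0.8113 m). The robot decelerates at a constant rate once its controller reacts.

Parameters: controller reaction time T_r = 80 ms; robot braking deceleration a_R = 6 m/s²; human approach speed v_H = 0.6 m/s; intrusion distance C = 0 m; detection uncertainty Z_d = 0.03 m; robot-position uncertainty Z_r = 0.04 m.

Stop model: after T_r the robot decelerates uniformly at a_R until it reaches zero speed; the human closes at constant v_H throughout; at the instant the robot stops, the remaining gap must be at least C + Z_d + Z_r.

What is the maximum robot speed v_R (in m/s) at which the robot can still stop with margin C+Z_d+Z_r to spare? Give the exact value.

quadratic (1/12)·v² + (9/50)·v + (-52/75) = 0
  disc = (9/50)² − 4·(1/12)·(-52/75) = 5929/22500 ; √disc = 77/150
  v_R = (−(9/50) + 77/150) / (2·(1/12)) = 2 m/s
check:
stop time T_s = 2/6 = 0.3333 s
robot covers v_R·T_r = 2.0000·0.0800 = 0.1600 m before braking
robot covers 2.0000·0.3333 − ½·6.0000·0.3333² = 0.3333 m while stopping
human closes 0.6000·0.4133 = 0.2480 m
residual clearance needed = 0.0000+0.0300+0.0400 = 0.0700 m
sum ≈ 0.1600+0.3333+0.2480+0.0700 ≈ 0.8113 m = S ✓

v_R_max = 2 m/s = 2.0000 m/s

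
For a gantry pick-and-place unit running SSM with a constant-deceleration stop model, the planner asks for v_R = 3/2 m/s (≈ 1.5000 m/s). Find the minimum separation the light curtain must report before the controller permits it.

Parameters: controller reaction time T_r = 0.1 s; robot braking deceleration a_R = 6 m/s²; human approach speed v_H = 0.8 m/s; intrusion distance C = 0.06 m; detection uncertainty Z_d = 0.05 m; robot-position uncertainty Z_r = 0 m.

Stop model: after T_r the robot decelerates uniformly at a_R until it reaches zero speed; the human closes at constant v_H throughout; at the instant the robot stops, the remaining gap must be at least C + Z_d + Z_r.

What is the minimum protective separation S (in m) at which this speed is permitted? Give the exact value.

S_min = 291/400 m = 0.7275 m

braking lasts T_s = (3/2)/6 = 0.2500 s
robot covers v_R·T_r = 1.5000·0.1000 = 0.1500 m before braking
braking distance = 1.5000²/(2·6.0000) = 0.1875 m
human closes 0.8000·0.3500 = 0.2800 m
residual clearance needed = 0.0600+0.0500+0.0000 = 0.1100 m
S_min ≈ 0.1500+0.1875+0.2800+0.1100  ⇒  S_min = 291/400 m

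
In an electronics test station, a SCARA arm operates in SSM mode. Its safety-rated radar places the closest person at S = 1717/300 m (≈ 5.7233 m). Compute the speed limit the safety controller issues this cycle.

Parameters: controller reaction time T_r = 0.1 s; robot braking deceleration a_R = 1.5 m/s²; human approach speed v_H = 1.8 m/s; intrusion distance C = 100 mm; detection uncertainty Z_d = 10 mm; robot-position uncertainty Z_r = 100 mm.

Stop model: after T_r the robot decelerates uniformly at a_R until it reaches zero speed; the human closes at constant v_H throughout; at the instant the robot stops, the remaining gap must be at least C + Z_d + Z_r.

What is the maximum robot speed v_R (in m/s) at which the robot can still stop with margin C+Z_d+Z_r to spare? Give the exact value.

v_R_max = 5/2 m/s = 2.5000 m/s

at the boundary: (1/3)·v² + (13/10)·v + (-16/3) = 0
  disc = (13/10)² − 4·(1/3)·(-16/3) = 7921/900 ; √disc = 89/30
  v_R = (−(13/10) + 89/30) / (2·(1/3)) = 5/2 m/s
check:
T_s = v_R/a_R = (5/2)/(3/2) = 1.6667 s
robot in T_r: 2.5000·0.1000 = 0.2500 m
braking distance = 2.5000²/(2·1.5000) = 2.0833 m
human over T_r+T_s: 1.8000·(0.1000+1.6667) = 3.1800 m
C+Z_d+Z_r = 0.1000+0.0100+0.1000 = 0.2100 m
sum ≈ 0.2500+2.0833+3.1800+0.2100 ≈ 5.7233 m = S ✓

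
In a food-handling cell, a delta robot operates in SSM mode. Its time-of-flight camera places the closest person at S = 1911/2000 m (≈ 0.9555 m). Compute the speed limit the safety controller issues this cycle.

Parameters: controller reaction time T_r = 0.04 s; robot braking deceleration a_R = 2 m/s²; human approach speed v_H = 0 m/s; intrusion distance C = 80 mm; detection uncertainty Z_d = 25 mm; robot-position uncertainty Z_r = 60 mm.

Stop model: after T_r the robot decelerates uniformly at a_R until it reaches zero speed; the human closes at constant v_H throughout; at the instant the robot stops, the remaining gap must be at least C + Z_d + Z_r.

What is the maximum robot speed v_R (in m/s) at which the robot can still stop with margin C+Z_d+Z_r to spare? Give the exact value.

collect terms ⇒ (1/4)·v_R² + (1/25)·v_R + (-1581/2000) = 0
  disc = (1/25)² − 4·(1/4)·(-1581/2000) = 7921/10000 ; √disc = 89/100
  v_R = (−(1/25) + 89/100) / (2·(1/4)) = 17/10 m/s
check:
T_s = v_R/a_R = (17/10)/2 = 0.8500 s
robot covers v_R·T_r = 1.7000·0.0400 = 0.0680 m before braking
braking distance = 1.7000²/(2·2.0000) = 0.7225 m
human over T_r+T_s: 0.0000·(0.0400+0.8500) = 0.0000 m
margins: 0.0800+0.0250+0.0600 = 0.1650 m
sum ≈ 0.0680+0.7225+0.0000+0.1650 ≈ 0.9555 m = S ✓

v_R_max = 17/10 m/s = 1.7000 m/s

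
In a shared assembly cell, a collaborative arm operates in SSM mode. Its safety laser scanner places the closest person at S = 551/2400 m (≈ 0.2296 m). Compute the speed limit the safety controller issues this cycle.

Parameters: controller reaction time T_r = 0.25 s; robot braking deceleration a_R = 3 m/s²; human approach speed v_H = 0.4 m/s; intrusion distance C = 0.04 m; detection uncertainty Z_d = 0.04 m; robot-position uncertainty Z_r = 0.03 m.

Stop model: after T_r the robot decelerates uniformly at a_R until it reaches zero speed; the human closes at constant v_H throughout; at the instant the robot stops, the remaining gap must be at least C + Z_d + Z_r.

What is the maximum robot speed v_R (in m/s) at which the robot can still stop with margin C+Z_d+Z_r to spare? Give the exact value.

v_R_max = 1/20 m/s = 0.0500 m/s

at the boundary: (1/6)·v² + (23/60)·v + (-47/2400) = 0
  disc = (23/60)² − 4·(1/6)·(-47/2400) = 4/25 ; √disc = 2/5
  v_R = (−(23/60) + 2/5) / (2·(1/6)) = 1/20 m/s
check:
T_s = v_R/a_R = (1/20)/3 = 0.0167 s
robot covers v_R·T_r = 0.0500·0.2500 = 0.0125 m before braking
robot under decel: 0.0500²/(2·3.0000) = 0.0004 m
human closes 0.4000·0.2667 = 0.1067 m
margins: 0.0400+0.0400+0.0300 = 0.1100 m
sum ≈ 0.0125+0.0004+0.1067+0.1100 ≈ 0.2296 m = S ✓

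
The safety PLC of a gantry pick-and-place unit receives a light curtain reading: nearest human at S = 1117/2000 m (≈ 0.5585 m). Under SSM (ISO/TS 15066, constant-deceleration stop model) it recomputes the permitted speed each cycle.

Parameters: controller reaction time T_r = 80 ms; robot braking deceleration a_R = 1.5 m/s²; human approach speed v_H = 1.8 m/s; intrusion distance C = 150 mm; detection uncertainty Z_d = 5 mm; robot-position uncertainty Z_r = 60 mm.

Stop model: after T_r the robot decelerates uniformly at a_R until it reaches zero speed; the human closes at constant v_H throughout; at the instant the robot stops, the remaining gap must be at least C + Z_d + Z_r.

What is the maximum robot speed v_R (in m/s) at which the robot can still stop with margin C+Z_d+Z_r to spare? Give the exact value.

v_R_max = 3/20 m/s = 0.1500 m/s

quadratic (1/3)·v² + (32/25)·v + (-399/2000) = 0
  disc = (32/25)² − 4·(1/3)·(-399/2000) = 4761/2500 ; √disc = 69/50
  v_R = (−(32/25) + 69/50) / (2·(1/3)) = 3/20 m/s
check:
stop time T_s = (3/20)/(3/2) = 0.1000 s
robot covers v_R·T_r = 0.1500·0.0800 = 0.0120 m before braking
robot under decel: 0.1500²/(2·1.5000) = 0.0075 m
person approaches 1.8000·(0.0800+0.1000) = 0.3240 m
residual clearance needed = 0.1500+0.0050+0.0600 = 0.2150 m
sum ≈ 0.0120+0.0075+0.3240+0.2150 ≈ 0.5585 m = S ✓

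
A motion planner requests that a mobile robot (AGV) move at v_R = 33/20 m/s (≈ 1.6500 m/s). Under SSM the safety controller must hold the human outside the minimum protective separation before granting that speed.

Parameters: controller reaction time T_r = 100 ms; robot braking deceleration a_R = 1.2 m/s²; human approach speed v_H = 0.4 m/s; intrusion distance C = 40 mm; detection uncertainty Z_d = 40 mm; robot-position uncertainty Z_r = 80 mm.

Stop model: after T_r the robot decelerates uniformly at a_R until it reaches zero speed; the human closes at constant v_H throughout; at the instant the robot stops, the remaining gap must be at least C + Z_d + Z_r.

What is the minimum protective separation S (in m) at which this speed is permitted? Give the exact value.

S_min = 3279/1600 m = 2.0494 m

braking lasts T_s = (33/20)/(6/5) = 1.3750 s
reaction-phase robot travel = 1.6500·0.1000 = 0.1650 m
robot covers 1.6500·1.3750 − ½·1.2000·1.3750² = 1.1344 m while stopping
person approaches 0.4000·(0.1000+1.3750) = 0.5900 m
C+Z_d+Z_r = 0.0400+0.0400+0.0800 = 0.1600 m
S_min ≈ 0.1650+1.1344+0.5900+0.1600  ⇒  S_min = 3279/1600 m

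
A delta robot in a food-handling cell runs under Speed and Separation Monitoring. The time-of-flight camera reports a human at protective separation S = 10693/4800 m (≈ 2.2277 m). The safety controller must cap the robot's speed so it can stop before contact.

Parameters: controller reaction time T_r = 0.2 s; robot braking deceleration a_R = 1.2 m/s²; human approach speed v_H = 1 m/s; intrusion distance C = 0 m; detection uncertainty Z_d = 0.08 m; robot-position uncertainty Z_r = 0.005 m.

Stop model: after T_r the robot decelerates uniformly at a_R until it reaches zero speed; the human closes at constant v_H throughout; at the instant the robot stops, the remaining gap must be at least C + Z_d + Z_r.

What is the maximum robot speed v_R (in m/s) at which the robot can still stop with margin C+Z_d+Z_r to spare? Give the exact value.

v_R_max = 5/4 m/s = 1.2500 m/s

quadratic (5/12)·v² + (31/30)·v + (-373/192) = 0
  disc = (31/30)² − 4·(5/12)·(-373/192) = 6889/1600 ; √disc = 83/40
  v_R = (−(31/30) + 83/40) / (2·(5/12)) = 5/4 m/s
check:
braking lasts T_s = (5/4)/(6/5) = 1.0417 s
reaction-phase robot travel = 1.2500·0.2000 = 0.2500 m
robot under decel: 1.2500²/(2·1.2000) = 0.6510 m
human closes 1.0000·1.2417 = 1.2417 m
margins: 0.0000+0.0800+0.0050 = 0.0850 m
sum ≈ 0.2500+0.6510+1.2417+0.0850 ≈ 2.2277 m = S ✓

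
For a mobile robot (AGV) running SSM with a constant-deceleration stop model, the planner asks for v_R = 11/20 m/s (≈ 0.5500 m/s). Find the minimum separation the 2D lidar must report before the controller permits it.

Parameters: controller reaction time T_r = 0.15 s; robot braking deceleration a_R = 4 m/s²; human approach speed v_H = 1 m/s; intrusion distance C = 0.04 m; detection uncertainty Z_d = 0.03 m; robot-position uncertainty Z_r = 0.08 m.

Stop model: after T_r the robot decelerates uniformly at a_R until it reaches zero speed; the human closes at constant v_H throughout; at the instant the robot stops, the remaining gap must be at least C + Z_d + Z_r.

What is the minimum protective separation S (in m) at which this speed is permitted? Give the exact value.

T_s = v_R/a_R = (11/20)/4 = 0.1375 s
reaction-phase robot travel = 0.5500·0.1500 = 0.0825 m
robot under decel: 0.5500²/(2·4.0000) = 0.0378 m
human over T_r+T_s: 1.0000·(0.1500+0.1375) = 0.2875 m
margins: 0.0400+0.0300+0.0800 = 0.1500 m
S_min ≈ 0.0825+0.0378+0.2875+0.1500  ⇒  S_min = 357/640 m

S_min = 357/640 m = 0.5578 m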